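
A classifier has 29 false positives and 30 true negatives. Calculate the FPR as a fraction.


FPR = FP / (FP + TN) = 29 / 59 = 29/59.

29/59


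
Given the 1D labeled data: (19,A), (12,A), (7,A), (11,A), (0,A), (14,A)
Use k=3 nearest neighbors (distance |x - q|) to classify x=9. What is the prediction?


Distances: |19-9|=10, |12-9|=3, |7-9|=2, |11-9|=2, |0-9|=9, |14-9|=5. 3 nearest: (7,A), (11,A), (12,A). Counts: {'A': 3}. Majority class: A.

A


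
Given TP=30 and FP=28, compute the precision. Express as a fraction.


Precision = TP / (TP + FP) = 30 / 58 = 15/29.

15/29


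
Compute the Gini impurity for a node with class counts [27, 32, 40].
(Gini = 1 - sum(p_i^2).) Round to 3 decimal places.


Total = 99. Proportions: 27/99, 32/99, 40/99. sum(p_i^2) = 0.3421. Gini = 1 - 0.3421 = 0.6579, which rounds to 0.658.

0.658


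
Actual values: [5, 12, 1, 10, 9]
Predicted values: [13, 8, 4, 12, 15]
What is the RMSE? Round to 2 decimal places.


MSE = 25.8000. RMSE = sqrt(25.8000) = 5.08.

5.08


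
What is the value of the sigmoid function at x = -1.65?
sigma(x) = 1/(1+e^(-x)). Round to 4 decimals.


sigma(-1.65) = 1/(1+e^(1.65)) = 1/(1+5.206980) = 1/6.206980 = 0.1611.

0.1611


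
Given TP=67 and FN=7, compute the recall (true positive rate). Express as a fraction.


Recall = TP / (TP + FN) = 67 / 74 = 67/74.

67/74


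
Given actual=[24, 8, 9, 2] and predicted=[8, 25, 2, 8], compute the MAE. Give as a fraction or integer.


MAE = (1/4) * (|24-8|=16 + |8-25|=17 + |9-2|=7 + |2-8|=6). Sum = 46. MAE = 23/2.

23/2


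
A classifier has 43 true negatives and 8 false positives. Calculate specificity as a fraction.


Specificity = TN / (TN + FP) = 43 / 51 = 43/51.

43/51


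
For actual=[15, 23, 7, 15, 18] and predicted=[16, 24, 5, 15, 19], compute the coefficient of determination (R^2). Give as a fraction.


Mean(y) = 78/5. SS_res = 7. SS_tot = 676/5. R^2 = 1 - 7/(676/5) = 641/676.

641/676


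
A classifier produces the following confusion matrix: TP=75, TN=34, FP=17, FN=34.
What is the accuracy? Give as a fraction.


Accuracy = (TP + TN) / (TP + TN + FP + FN) = (75 + 34) / 160 = 109/160.

109/160


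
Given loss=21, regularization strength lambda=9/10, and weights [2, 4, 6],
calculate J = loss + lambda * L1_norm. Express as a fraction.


L1 norm = sum(|w|) = 12. J = 21 + 9/10 * 12 = 159/5.

159/5


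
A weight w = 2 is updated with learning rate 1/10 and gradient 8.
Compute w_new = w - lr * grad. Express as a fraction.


w_new = 2 - 1/10 * 8 = 2 - 4/5 = 6/5.

6/5


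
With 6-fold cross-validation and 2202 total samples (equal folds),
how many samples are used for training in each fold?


Each validation fold has 2202/6 = 367 samples. Training set = 2202 - 367 = 1835.

1835


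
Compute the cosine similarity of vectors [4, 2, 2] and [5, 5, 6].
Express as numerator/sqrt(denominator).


dot = 42. |a|^2 = 24, |b|^2 = 86. cos = 42/sqrt(2064).

42/sqrt(2064)


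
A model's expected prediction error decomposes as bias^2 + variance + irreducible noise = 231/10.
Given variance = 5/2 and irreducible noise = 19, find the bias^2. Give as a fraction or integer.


Total error = bias^2 + variance + irreducible noise. So bias^2 = 231/10 - 5/2 - 19 = 8/5.

8/5


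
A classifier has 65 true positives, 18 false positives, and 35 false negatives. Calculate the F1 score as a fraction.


Precision = 65/83 = 65/83. Recall = 65/100 = 13/20. F1 = 2*P*R/(P+R) = 130/183.

130/183


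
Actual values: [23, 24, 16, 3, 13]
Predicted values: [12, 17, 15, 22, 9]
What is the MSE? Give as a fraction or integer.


MSE = (1/5) * ((23-12)^2=121 + (24-17)^2=49 + (16-15)^2=1 + (3-22)^2=361 + (13-9)^2=16). Sum = 548. MSE = 548/5.

548/5


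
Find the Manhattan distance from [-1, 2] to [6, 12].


d = sum of absolute differences: |-1-6|=7 + |2-12|=10 = 17.

17


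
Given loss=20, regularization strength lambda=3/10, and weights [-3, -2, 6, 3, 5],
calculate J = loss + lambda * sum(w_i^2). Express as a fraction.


L2 sq norm = sum(w^2) = 83. J = 20 + 3/10 * 83 = 449/10.

449/10


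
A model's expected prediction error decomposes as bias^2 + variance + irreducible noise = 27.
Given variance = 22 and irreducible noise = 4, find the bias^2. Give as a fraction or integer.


Total error = bias^2 + variance + irreducible noise. So bias^2 = 27 - 22 - 4 = 1.

1


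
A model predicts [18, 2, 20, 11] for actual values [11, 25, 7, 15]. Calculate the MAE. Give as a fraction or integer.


MAE = (1/4) * (|11-18|=7 + |25-2|=23 + |7-20|=13 + |15-11|=4). Sum = 47. MAE = 47/4.

47/4


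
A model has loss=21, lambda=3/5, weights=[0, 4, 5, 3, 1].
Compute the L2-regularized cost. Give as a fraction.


L2 sq norm = sum(w^2) = 51. J = 21 + 3/5 * 51 = 258/5.

258/5


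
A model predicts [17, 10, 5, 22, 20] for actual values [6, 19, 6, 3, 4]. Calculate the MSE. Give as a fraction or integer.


MSE = (1/5) * ((6-17)^2=121 + (19-10)^2=81 + (6-5)^2=1 + (3-22)^2=361 + (4-20)^2=256). Sum = 820. MSE = 164.

164


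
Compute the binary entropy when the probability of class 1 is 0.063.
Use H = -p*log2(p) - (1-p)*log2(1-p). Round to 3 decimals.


H = -0.063*log2(0.063) - 0.937*log2(0.937) = 0.339.

0.339


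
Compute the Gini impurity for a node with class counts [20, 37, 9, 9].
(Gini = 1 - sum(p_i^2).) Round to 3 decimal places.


Total = 75. Proportions: 20/75, 37/75, 9/75, 9/75. sum(p_i^2) = 0.3433. Gini = 1 - 0.3433 = 0.6567, which rounds to 0.657.

0.657


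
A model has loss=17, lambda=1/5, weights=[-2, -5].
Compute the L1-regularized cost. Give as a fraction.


L1 norm = sum(|w|) = 7. J = 17 + 1/5 * 7 = 92/5.

92/5


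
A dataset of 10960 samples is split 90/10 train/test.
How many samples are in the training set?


Test set = 10960 * 10% = 1096. Training set = 10960 - 1096 = 9864.

9864


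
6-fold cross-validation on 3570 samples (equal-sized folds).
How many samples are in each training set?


Each validation fold has 3570/6 = 595 samples. Training set = 3570 - 595 = 2975.

2975


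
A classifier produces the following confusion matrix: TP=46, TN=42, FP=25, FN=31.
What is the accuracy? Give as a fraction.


Accuracy = (TP + TN) / (TP + TN + FP + FN) = (46 + 42) / 144 = 11/18.

11/18


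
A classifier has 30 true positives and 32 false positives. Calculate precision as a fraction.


Precision = TP / (TP + FP) = 30 / 62 = 15/31.

15/31


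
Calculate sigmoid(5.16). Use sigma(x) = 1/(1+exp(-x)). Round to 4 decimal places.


sigma(5.16) = 1/(1+e^(-5.16)) = 1/(1+0.005742) = 1/1.005742 = 0.9943.

0.9943


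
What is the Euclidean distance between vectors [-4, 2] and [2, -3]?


d = sqrt(sum of squared differences). (-4-2)^2=36, (2--3)^2=25. Sum = 61.

sqrt(61)


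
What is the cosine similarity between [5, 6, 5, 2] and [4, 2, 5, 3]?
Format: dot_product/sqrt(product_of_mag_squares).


dot = 63. |a|^2 = 90, |b|^2 = 54. cos = 63/sqrt(4860).

63/sqrt(4860)


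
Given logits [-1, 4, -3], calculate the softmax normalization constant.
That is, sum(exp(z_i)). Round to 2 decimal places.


Denom = e^-1=0.3679 + e^4=54.5982 + e^-3=0.0498. Sum = 55.0159, which rounds to 55.02.

55.02


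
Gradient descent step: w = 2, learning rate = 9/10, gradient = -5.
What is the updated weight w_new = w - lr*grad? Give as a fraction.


w_new = 2 - 9/10 * -5 = 2 - -9/2 = 13/2.

13/2


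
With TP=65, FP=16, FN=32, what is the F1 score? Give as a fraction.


Precision = 65/81 = 65/81. Recall = 65/97 = 65/97. F1 = 2*P*R/(P+R) = 65/89.

65/89


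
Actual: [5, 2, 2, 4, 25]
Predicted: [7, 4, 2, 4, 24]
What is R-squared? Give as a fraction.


Mean(y) = 38/5. SS_res = 9. SS_tot = 1926/5. R^2 = 1 - 9/(1926/5) = 209/214.

209/214


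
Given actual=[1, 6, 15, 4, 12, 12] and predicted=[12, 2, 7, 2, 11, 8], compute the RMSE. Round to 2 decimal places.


MSE = 37.0000. RMSE = sqrt(37.0000) = 6.08.

6.08


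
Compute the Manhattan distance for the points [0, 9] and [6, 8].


d = sum of absolute differences: |0-6|=6 + |9-8|=1 = 7.

7


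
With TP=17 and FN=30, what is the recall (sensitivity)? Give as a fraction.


Recall = TP / (TP + FN) = 17 / 47 = 17/47.

17/47


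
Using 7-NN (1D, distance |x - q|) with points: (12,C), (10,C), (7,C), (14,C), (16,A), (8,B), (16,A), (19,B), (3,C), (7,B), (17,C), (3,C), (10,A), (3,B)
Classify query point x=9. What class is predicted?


Distances: |12-9|=3, |10-9|=1, |7-9|=2, |14-9|=5, |16-9|=7, |8-9|=1, |16-9|=7, |19-9|=10, |3-9|=6, |7-9|=2, |17-9|=8, |3-9|=6, |10-9|=1, |3-9|=6. 7 nearest: (10,A), (8,B), (10,C), (7,B), (7,C), (12,C), (14,C). Counts: {'A': 1, 'B': 2, 'C': 4}. Majority class: C.

C


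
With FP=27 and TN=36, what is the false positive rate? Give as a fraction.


FPR = FP / (FP + TN) = 27 / 63 = 3/7.

3/7


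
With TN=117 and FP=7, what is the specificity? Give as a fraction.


Specificity = TN / (TN + FP) = 117 / 124 = 117/124.

117/124


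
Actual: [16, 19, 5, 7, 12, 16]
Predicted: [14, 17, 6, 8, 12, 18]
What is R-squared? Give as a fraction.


Mean(y) = 25/2. SS_res = 14. SS_tot = 307/2. R^2 = 1 - 14/(307/2) = 279/307.

279/307


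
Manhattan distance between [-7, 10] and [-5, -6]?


d = sum of absolute differences: |-7--5|=2 + |10--6|=16 = 18.

18


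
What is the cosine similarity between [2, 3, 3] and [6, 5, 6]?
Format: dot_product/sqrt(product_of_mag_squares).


dot = 45. |a|^2 = 22, |b|^2 = 97. cos = 45/sqrt(2134).

45/sqrt(2134)


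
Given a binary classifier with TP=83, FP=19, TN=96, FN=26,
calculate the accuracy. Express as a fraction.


Accuracy = (TP + TN) / (TP + TN + FP + FN) = (83 + 96) / 224 = 179/224.

179/224


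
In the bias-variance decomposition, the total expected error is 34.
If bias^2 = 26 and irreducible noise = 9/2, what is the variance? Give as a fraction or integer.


Total error = bias^2 + variance + irreducible noise. So variance = 34 - 26 - 9/2 = 7/2.

7/2


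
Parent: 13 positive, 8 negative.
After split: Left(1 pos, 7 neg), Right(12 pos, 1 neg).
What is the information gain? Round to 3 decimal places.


H(parent) = 0.9587. H(left) = 0.5436, H(right) = 0.3912. Weighted = (8/21)*0.5436 + (13/21)*0.3912 = 0.4493. IG = 0.9587 - 0.4493 = 0.5094, which rounds to 0.509.

0.509


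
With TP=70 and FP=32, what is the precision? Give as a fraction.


Precision = TP / (TP + FP) = 70 / 102 = 35/51.

35/51


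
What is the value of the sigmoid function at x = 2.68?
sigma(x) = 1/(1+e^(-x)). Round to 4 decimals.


sigma(2.68) = 1/(1+e^(-2.68)) = 1/(1+0.068563) = 1/1.068563 = 0.9358.

0.9358


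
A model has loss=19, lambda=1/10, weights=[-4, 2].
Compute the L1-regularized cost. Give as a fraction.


L1 norm = sum(|w|) = 6. J = 19 + 1/10 * 6 = 98/5.

98/5


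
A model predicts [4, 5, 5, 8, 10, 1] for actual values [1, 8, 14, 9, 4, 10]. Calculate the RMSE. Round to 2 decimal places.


MSE = 36.1667. RMSE = sqrt(36.1667) = 6.01.

6.01


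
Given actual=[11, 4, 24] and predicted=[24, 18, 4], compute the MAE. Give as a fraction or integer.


MAE = (1/3) * (|11-24|=13 + |4-18|=14 + |24-4|=20). Sum = 47. MAE = 47/3.

47/3


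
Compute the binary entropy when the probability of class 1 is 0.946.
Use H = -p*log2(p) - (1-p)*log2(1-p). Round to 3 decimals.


H = -0.946*log2(0.946) - 0.054*log2(0.054) = 0.303.

0.303


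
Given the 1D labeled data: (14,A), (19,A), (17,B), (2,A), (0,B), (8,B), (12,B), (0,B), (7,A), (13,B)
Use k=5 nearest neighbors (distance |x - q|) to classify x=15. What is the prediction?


Distances: |14-15|=1, |19-15|=4, |17-15|=2, |2-15|=13, |0-15|=15, |8-15|=7, |12-15|=3, |0-15|=15, |7-15|=8, |13-15|=2. 5 nearest: (14,A), (17,B), (13,B), (12,B), (19,A). Counts: {'A': 2, 'B': 3}. Majority class: B.

B


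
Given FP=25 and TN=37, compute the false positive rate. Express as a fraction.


FPR = FP / (FP + TN) = 25 / 62 = 25/62.

25/62


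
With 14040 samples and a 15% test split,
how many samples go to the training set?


Test set = 14040 * 15% = 2106. Training set = 14040 - 2106 = 11934.

11934


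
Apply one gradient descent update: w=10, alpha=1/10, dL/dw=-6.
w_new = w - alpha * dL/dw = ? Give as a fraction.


w_new = 10 - 1/10 * -6 = 10 - -3/5 = 53/5.

53/5


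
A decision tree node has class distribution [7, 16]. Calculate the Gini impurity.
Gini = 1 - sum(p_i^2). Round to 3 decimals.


Total = 23. Proportions: 7/23, 16/23. sum(p_i^2) = 0.5766. Gini = 1 - 0.5766 = 0.4234, which rounds to 0.423.

0.423


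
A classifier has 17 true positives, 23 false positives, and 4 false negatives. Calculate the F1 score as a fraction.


Precision = 17/40 = 17/40. Recall = 17/21 = 17/21. F1 = 2*P*R/(P+R) = 34/61.

34/61


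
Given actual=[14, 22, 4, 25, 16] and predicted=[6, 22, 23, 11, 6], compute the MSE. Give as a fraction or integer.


MSE = (1/5) * ((14-6)^2=64 + (22-22)^2=0 + (4-23)^2=361 + (25-11)^2=196 + (16-6)^2=100). Sum = 721. MSE = 721/5.

721/5


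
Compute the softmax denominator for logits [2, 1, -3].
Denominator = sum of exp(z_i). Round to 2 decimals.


Denom = e^2=7.3891 + e^1=2.7183 + e^-3=0.0498. Sum = 10.1572, which rounds to 10.16.

10.16


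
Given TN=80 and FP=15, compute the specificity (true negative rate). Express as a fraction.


Specificity = TN / (TN + FP) = 80 / 95 = 16/19.

16/19


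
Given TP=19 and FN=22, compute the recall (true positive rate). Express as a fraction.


Recall = TP / (TP + FN) = 19 / 41 = 19/41.

19/41


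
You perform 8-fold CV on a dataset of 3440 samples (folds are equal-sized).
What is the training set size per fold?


Each validation fold has 3440/8 = 430 samples. Training set = 3440 - 430 = 3010.

3010


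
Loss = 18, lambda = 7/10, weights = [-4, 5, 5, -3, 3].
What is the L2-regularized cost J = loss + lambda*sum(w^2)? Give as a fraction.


L2 sq norm = sum(w^2) = 84. J = 18 + 7/10 * 84 = 384/5.

384/5


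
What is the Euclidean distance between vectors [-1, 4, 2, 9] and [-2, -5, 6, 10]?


d = sqrt(sum of squared differences). (-1--2)^2=1, (4--5)^2=81, (2-6)^2=16, (9-10)^2=1. Sum = 99.

sqrt(99)


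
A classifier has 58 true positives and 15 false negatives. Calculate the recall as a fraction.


Recall = TP / (TP + FN) = 58 / 73 = 58/73.

58/73


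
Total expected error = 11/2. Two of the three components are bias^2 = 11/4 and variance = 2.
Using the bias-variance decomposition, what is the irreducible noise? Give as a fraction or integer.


Total error = bias^2 + variance + irreducible noise. So irreducible noise = 11/2 - 11/4 - 2 = 3/4.

3/4


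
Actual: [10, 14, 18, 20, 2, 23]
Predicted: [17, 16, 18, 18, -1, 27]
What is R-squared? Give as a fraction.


Mean(y) = 29/2. SS_res = 82. SS_tot = 583/2. R^2 = 1 - 82/(583/2) = 419/583.

419/583


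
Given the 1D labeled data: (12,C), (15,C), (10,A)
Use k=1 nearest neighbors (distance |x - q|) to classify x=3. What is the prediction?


Distances: |12-3|=9, |15-3|=12, |10-3|=7. 1 nearest: (10,A). Counts: {'A': 1}. Majority class: A.

A


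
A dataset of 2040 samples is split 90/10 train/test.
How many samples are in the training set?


Test set = 2040 * 10% = 204. Training set = 2040 - 204 = 1836.

1836


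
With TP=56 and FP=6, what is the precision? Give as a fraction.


Precision = TP / (TP + FP) = 56 / 62 = 28/31.

28/31


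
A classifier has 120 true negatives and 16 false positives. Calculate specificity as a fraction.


Specificity = TN / (TN + FP) = 120 / 136 = 15/17.

15/17


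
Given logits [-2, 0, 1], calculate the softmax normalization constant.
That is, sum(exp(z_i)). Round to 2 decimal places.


Denom = e^-2=0.1353 + e^0=1.0000 + e^1=2.7183. Sum = 3.8536, which rounds to 3.85.

3.85


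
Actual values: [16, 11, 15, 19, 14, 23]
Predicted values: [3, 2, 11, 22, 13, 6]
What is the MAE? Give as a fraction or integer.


MAE = (1/6) * (|16-3|=13 + |11-2|=9 + |15-11|=4 + |19-22|=3 + |14-13|=1 + |23-6|=17). Sum = 47. MAE = 47/6.

47/6


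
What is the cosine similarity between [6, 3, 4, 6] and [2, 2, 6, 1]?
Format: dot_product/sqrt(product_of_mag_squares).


dot = 48. |a|^2 = 97, |b|^2 = 45. cos = 48/sqrt(4365).

48/sqrt(4365)


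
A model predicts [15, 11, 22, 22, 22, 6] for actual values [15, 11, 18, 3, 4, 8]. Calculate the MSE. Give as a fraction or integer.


MSE = (1/6) * ((15-15)^2=0 + (11-11)^2=0 + (18-22)^2=16 + (3-22)^2=361 + (4-22)^2=324 + (8-6)^2=4). Sum = 705. MSE = 235/2.

235/2


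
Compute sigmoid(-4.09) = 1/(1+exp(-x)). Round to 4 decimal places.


sigma(-4.09) = 1/(1+e^(4.09)) = 1/(1+59.739892) = 1/60.739892 = 0.0165.

0.0165


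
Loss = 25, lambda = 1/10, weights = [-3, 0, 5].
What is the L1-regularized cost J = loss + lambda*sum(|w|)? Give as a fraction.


L1 norm = sum(|w|) = 8. J = 25 + 1/10 * 8 = 129/5.

129/5


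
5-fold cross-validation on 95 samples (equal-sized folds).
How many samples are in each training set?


Each validation fold has 95/5 = 19 samples. Training set = 95 - 19 = 76.

76


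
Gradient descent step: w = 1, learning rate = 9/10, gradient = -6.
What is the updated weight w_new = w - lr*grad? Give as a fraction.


w_new = 1 - 9/10 * -6 = 1 - -27/5 = 32/5.

32/5


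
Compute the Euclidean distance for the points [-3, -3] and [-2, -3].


d = sqrt(sum of squared differences). (-3--2)^2=1, (-3--3)^2=0. Sum = 1.

1


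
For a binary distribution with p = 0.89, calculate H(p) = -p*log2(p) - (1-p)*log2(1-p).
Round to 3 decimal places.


H = -0.89*log2(0.89) - 0.11*log2(0.11) = 0.500.

0.500


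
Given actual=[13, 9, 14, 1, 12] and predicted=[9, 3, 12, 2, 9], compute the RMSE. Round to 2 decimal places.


MSE = 13.2000. RMSE = sqrt(13.2000) = 3.63.

3.63


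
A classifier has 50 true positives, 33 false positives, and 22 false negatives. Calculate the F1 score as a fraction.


Precision = 50/83 = 50/83. Recall = 50/72 = 25/36. F1 = 2*P*R/(P+R) = 20/31.

20/31


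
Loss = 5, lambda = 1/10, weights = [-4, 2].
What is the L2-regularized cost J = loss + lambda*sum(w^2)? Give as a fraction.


L2 sq norm = sum(w^2) = 20. J = 5 + 1/10 * 20 = 7.

7


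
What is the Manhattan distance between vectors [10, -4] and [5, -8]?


d = sum of absolute differences: |10-5|=5 + |-4--8|=4 = 9.

9


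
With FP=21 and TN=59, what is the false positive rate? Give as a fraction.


FPR = FP / (FP + TN) = 21 / 80 = 21/80.

21/80


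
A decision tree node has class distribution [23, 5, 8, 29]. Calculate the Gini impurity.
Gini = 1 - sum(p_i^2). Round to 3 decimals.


Total = 65. Proportions: 23/65, 5/65, 8/65, 29/65. sum(p_i^2) = 0.3453. Gini = 1 - 0.3453 = 0.6547, which rounds to 0.655.

0.655


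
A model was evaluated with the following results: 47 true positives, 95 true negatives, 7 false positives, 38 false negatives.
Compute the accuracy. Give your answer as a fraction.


Accuracy = (TP + TN) / (TP + TN + FP + FN) = (47 + 95) / 187 = 142/187.

142/187


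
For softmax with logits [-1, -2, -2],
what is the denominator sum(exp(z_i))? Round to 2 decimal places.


Denom = e^-1=0.3679 + e^-2=0.1353 + e^-2=0.1353. Sum = 0.6385, which rounds to 0.64.

0.64


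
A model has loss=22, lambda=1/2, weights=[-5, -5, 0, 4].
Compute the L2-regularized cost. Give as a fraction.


L2 sq norm = sum(w^2) = 66. J = 22 + 1/2 * 66 = 55.

55


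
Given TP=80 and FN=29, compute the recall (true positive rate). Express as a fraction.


Recall = TP / (TP + FN) = 80 / 109 = 80/109.

80/109


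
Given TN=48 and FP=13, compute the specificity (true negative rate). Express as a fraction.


Specificity = TN / (TN + FP) = 48 / 61 = 48/61.

48/61


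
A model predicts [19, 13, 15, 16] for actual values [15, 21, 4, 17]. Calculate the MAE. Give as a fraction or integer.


MAE = (1/4) * (|15-19|=4 + |21-13|=8 + |4-15|=11 + |17-16|=1). Sum = 24. MAE = 6.

6


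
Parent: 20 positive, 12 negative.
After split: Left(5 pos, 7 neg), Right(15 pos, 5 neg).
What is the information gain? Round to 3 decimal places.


H(parent) = 0.9544. H(left) = 0.9799, H(right) = 0.8113. Weighted = (12/32)*0.9799 + (20/32)*0.8113 = 0.8745. IG = 0.9544 - 0.8745 = 0.0799, which rounds to 0.080.

0.080


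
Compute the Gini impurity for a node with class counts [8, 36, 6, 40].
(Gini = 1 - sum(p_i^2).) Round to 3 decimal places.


Total = 90. Proportions: 8/90, 36/90, 6/90, 40/90. sum(p_i^2) = 0.3699. Gini = 1 - 0.3699 = 0.6301, which rounds to 0.630.

0.630


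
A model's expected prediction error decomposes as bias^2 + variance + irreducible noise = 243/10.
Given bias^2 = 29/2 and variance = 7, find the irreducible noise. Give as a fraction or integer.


Total error = bias^2 + variance + irreducible noise. So irreducible noise = 243/10 - 29/2 - 7 = 14/5.

14/5


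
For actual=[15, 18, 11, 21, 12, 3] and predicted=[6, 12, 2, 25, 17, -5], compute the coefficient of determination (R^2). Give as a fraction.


Mean(y) = 40/3. SS_res = 303. SS_tot = 592/3. R^2 = 1 - 303/(592/3) = -317/592.

-317/592


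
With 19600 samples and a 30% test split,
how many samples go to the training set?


Test set = 19600 * 30% = 5880. Training set = 19600 - 5880 = 13720.

13720


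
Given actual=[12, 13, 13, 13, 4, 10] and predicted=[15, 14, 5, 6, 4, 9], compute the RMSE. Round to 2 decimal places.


MSE = 20.6667. RMSE = sqrt(20.6667) = 4.55.

4.55


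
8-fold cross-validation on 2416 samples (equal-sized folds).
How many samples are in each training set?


Each validation fold has 2416/8 = 302 samples. Training set = 2416 - 302 = 2114.

2114


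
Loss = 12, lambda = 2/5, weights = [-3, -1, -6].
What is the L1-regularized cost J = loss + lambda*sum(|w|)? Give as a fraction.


L1 norm = sum(|w|) = 10. J = 12 + 2/5 * 10 = 16.

16


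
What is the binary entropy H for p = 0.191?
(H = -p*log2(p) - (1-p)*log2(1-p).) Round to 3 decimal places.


H = -0.191*log2(0.191) - 0.809*log2(0.809) = 0.704.

0.704


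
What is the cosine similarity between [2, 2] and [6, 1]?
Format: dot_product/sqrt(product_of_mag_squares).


dot = 14. |a|^2 = 8, |b|^2 = 37. cos = 14/sqrt(296).

14/sqrt(296)


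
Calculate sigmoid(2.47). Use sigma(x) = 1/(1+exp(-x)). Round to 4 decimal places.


sigma(2.47) = 1/(1+e^(-2.47)) = 1/(1+0.084585) = 1/1.084585 = 0.9220.

0.9220


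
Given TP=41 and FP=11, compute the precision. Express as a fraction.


Precision = TP / (TP + FP) = 41 / 52 = 41/52.

41/52


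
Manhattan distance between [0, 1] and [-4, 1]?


d = sum of absolute differences: |0--4|=4 + |1-1|=0 = 4.

4


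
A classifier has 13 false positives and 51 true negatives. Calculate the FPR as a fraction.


FPR = FP / (FP + TN) = 13 / 64 = 13/64.

13/64


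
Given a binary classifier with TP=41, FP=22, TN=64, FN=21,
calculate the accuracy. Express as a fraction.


Accuracy = (TP + TN) / (TP + TN + FP + FN) = (41 + 64) / 148 = 105/148.

105/148


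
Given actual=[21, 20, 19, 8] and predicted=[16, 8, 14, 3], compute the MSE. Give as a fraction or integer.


MSE = (1/4) * ((21-16)^2=25 + (20-8)^2=144 + (19-14)^2=25 + (8-3)^2=25). Sum = 219. MSE = 219/4.

219/4


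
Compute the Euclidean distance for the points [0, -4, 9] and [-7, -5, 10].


d = sqrt(sum of squared differences). (0--7)^2=49, (-4--5)^2=1, (9-10)^2=1. Sum = 51.

sqrt(51)


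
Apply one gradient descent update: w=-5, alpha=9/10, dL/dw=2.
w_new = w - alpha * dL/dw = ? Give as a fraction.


w_new = -5 - 9/10 * 2 = -5 - 9/5 = -34/5.

-34/5


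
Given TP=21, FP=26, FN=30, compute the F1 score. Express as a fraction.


Precision = 21/47 = 21/47. Recall = 21/51 = 7/17. F1 = 2*P*R/(P+R) = 3/7.

3/7


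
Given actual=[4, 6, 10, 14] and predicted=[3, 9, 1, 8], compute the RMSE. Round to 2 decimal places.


MSE = 31.7500. RMSE = sqrt(31.7500) = 5.63.

5.63


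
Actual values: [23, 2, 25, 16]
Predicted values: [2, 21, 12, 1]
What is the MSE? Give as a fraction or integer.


MSE = (1/4) * ((23-2)^2=441 + (2-21)^2=361 + (25-12)^2=169 + (16-1)^2=225). Sum = 1196. MSE = 299.

299


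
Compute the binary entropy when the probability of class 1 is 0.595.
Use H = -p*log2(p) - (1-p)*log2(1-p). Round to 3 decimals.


H = -0.595*log2(0.595) - 0.405*log2(0.405) = 0.974.

0.974


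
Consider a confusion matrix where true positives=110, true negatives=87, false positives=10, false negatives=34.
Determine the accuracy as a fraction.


Accuracy = (TP + TN) / (TP + TN + FP + FN) = (110 + 87) / 241 = 197/241.

197/241


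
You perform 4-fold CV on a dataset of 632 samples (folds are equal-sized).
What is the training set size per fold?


Each validation fold has 632/4 = 158 samples. Training set = 632 - 158 = 474.

474


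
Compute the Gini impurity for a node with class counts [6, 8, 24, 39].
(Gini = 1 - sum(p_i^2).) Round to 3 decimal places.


Total = 77. Proportions: 6/77, 8/77, 24/77, 39/77. sum(p_i^2) = 0.3706. Gini = 1 - 0.3706 = 0.6294, which rounds to 0.629.

0.629


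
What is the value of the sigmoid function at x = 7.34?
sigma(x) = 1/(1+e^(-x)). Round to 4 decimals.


sigma(7.34) = 1/(1+e^(-7.34)) = 1/(1+0.000649) = 1/1.000649 = 0.9994.

0.9994


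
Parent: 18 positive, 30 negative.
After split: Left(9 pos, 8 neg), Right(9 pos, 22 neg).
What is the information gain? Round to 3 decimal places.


H(parent) = 0.9544. H(left) = 0.9975, H(right) = 0.8691. Weighted = (17/48)*0.9975 + (31/48)*0.8691 = 0.9146. IG = 0.9544 - 0.9146 = 0.0398, which rounds to 0.040.

0.040


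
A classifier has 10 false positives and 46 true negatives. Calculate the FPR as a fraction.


FPR = FP / (FP + TN) = 10 / 56 = 5/28.

5/28


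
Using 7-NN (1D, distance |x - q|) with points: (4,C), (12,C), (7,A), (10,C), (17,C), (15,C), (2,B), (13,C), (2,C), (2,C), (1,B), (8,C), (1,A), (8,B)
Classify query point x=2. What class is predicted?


Distances: |4-2|=2, |12-2|=10, |7-2|=5, |10-2|=8, |17-2|=15, |15-2|=13, |2-2|=0, |13-2|=11, |2-2|=0, |2-2|=0, |1-2|=1, |8-2|=6, |1-2|=1, |8-2|=6. 7 nearest: (2,B), (2,C), (2,C), (1,A), (1,B), (4,C), (7,A). Counts: {'B': 2, 'C': 3, 'A': 2}. Majority class: C.

C


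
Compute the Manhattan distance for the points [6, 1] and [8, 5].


d = sum of absolute differences: |6-8|=2 + |1-5|=4 = 6.

6


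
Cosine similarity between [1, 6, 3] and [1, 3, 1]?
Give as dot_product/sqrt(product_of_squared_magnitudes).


dot = 22. |a|^2 = 46, |b|^2 = 11. cos = 22/sqrt(506).

22/sqrt(506)


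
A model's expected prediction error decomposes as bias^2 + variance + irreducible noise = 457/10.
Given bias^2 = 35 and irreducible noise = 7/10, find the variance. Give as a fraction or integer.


Total error = bias^2 + variance + irreducible noise. So variance = 457/10 - 35 - 7/10 = 10.

10


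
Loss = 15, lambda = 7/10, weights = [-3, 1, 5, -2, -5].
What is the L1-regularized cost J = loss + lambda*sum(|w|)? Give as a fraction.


L1 norm = sum(|w|) = 16. J = 15 + 7/10 * 16 = 131/5.

131/5


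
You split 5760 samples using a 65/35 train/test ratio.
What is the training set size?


Test set = 5760 * 35% = 2016. Training set = 5760 - 2016 = 3744.

3744


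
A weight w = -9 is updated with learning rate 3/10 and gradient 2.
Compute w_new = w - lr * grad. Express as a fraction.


w_new = -9 - 3/10 * 2 = -9 - 3/5 = -48/5.

-48/5


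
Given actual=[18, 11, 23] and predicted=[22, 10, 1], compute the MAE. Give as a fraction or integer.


MAE = (1/3) * (|18-22|=4 + |11-10|=1 + |23-1|=22). Sum = 27. MAE = 9.

9


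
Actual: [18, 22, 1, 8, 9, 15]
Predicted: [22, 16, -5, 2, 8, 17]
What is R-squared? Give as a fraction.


Mean(y) = 73/6. SS_res = 129. SS_tot = 1745/6. R^2 = 1 - 129/(1745/6) = 971/1745.

971/1745


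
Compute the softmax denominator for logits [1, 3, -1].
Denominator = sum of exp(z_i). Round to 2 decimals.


Denom = e^1=2.7183 + e^3=20.0855 + e^-1=0.3679. Sum = 23.1717, which rounds to 23.17.

23.17


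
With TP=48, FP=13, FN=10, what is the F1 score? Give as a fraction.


Precision = 48/61 = 48/61. Recall = 48/58 = 24/29. F1 = 2*P*R/(P+R) = 96/119.

96/119


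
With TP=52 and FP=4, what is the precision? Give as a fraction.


Precision = TP / (TP + FP) = 52 / 56 = 13/14.

13/14


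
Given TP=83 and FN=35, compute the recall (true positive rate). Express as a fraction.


Recall = TP / (TP + FN) = 83 / 118 = 83/118.

83/118


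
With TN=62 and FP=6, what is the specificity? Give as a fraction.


Specificity = TN / (TN + FP) = 62 / 68 = 31/34.

31/34


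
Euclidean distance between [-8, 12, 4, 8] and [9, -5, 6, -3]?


d = sqrt(sum of squared differences). (-8-9)^2=289, (12--5)^2=289, (4-6)^2=4, (8--3)^2=121. Sum = 703.

sqrt(703)


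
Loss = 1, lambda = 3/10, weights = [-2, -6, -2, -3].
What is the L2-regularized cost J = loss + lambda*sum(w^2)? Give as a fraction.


L2 sq norm = sum(w^2) = 53. J = 1 + 3/10 * 53 = 169/10.

169/10


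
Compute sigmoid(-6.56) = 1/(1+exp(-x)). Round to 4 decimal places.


sigma(-6.56) = 1/(1+e^(6.56)) = 1/(1+706.271695) = 1/707.271695 = 0.0014.

0.0014


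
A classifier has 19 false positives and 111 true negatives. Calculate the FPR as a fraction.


FPR = FP / (FP + TN) = 19 / 130 = 19/130.

19/130


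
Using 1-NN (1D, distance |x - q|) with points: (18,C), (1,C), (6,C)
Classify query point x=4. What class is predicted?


Distances: |18-4|=14, |1-4|=3, |6-4|=2. 1 nearest: (6,C). Counts: {'C': 1}. Majority class: C.

C


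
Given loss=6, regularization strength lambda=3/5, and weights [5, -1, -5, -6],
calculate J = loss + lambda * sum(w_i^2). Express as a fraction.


L2 sq norm = sum(w^2) = 87. J = 6 + 3/5 * 87 = 291/5.

291/5


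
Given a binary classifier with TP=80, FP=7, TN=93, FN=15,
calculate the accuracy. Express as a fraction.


Accuracy = (TP + TN) / (TP + TN + FP + FN) = (80 + 93) / 195 = 173/195.

173/195


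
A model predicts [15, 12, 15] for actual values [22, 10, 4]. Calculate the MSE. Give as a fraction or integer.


MSE = (1/3) * ((22-15)^2=49 + (10-12)^2=4 + (4-15)^2=121). Sum = 174. MSE = 58.

58


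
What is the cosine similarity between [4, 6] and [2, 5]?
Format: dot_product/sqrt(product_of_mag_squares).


dot = 38. |a|^2 = 52, |b|^2 = 29. cos = 38/sqrt(1508).

38/sqrt(1508)


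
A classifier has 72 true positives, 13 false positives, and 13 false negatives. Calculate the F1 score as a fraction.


Precision = 72/85 = 72/85. Recall = 72/85 = 72/85. F1 = 2*P*R/(P+R) = 72/85.

72/85


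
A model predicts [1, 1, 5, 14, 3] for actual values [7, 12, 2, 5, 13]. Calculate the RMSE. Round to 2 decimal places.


MSE = 69.4000. RMSE = sqrt(69.4000) = 8.33.

8.33


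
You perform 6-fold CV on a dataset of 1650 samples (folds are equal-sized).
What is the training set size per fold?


Each validation fold has 1650/6 = 275 samples. Training set = 1650 - 275 = 1375.

1375


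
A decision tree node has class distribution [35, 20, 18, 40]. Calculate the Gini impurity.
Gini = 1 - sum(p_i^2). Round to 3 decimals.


Total = 113. Proportions: 35/113, 20/113, 18/113, 40/113. sum(p_i^2) = 0.2779. Gini = 1 - 0.2779 = 0.7221, which rounds to 0.722.

0.722


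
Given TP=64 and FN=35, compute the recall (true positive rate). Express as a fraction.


Recall = TP / (TP + FN) = 64 / 99 = 64/99.

64/99


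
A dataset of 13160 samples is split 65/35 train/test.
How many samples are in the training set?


Test set = 13160 * 35% = 4606. Training set = 13160 - 4606 = 8554.

8554


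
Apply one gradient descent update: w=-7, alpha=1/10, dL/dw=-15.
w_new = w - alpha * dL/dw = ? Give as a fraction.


w_new = -7 - 1/10 * -15 = -7 - -3/2 = -11/2.

-11/2


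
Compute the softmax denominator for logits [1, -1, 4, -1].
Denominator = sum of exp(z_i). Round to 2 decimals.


Denom = e^1=2.7183 + e^-1=0.3679 + e^4=54.5982 + e^-1=0.3679. Sum = 58.0523, which rounds to 58.05.

58.05


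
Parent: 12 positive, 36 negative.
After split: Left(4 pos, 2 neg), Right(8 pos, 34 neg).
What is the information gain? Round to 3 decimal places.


H(parent) = 0.8113. H(left) = 0.9183, H(right) = 0.7025. Weighted = (6/48)*0.9183 + (42/48)*0.7025 = 0.7295. IG = 0.8113 - 0.7295 = 0.0818, which rounds to 0.082.

0.082


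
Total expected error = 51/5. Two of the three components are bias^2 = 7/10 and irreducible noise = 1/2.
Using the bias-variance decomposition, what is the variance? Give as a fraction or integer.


Total error = bias^2 + variance + irreducible noise. So variance = 51/5 - 7/10 - 1/2 = 9.

9


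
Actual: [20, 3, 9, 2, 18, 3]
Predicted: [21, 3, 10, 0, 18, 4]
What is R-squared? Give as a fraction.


Mean(y) = 55/6. SS_res = 7. SS_tot = 1937/6. R^2 = 1 - 7/(1937/6) = 1895/1937.

1895/1937


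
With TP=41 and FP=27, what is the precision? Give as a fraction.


Precision = TP / (TP + FP) = 41 / 68 = 41/68.

41/68


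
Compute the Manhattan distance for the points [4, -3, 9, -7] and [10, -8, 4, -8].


d = sum of absolute differences: |4-10|=6 + |-3--8|=5 + |9-4|=5 + |-7--8|=1 = 17.

17


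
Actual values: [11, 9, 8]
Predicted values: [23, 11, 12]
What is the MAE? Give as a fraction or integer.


MAE = (1/3) * (|11-23|=12 + |9-11|=2 + |8-12|=4). Sum = 18. MAE = 6.

6


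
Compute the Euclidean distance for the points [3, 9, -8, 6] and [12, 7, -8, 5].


d = sqrt(sum of squared differences). (3-12)^2=81, (9-7)^2=4, (-8--8)^2=0, (6-5)^2=1. Sum = 86.

sqrt(86)


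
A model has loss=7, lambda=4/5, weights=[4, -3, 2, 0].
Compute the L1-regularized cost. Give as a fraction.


L1 norm = sum(|w|) = 9. J = 7 + 4/5 * 9 = 71/5.

71/5


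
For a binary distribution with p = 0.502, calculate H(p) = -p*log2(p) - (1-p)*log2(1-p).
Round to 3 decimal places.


H = -0.502*log2(0.502) - 0.498*log2(0.498) = 1.000.

1.000


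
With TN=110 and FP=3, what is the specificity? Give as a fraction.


Specificity = TN / (TN + FP) = 110 / 113 = 110/113.

110/113


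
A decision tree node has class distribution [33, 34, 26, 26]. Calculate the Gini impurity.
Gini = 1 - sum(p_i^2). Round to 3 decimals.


Total = 119. Proportions: 33/119, 34/119, 26/119, 26/119. sum(p_i^2) = 0.2540. Gini = 1 - 0.2540 = 0.7460, which rounds to 0.746.

0.746


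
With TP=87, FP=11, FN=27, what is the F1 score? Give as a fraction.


Precision = 87/98 = 87/98. Recall = 87/114 = 29/38. F1 = 2*P*R/(P+R) = 87/106.

87/106


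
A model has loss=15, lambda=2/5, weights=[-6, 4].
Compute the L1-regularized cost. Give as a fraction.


L1 norm = sum(|w|) = 10. J = 15 + 2/5 * 10 = 19.

19


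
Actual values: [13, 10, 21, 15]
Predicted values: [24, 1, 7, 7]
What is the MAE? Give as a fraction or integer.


MAE = (1/4) * (|13-24|=11 + |10-1|=9 + |21-7|=14 + |15-7|=8). Sum = 42. MAE = 21/2.

21/2


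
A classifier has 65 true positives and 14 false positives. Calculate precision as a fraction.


Precision = TP / (TP + FP) = 65 / 79 = 65/79.

65/79


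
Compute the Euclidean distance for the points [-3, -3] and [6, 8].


d = sqrt(sum of squared differences). (-3-6)^2=81, (-3-8)^2=121. Sum = 202.

sqrt(202)


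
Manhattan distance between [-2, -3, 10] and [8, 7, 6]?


d = sum of absolute differences: |-2-8|=10 + |-3-7|=10 + |10-6|=4 = 24.

24


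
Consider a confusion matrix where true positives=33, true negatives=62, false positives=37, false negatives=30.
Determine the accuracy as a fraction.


Accuracy = (TP + TN) / (TP + TN + FP + FN) = (33 + 62) / 162 = 95/162.

95/162


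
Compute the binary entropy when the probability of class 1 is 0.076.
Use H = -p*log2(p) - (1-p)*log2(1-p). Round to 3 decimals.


H = -0.076*log2(0.076) - 0.924*log2(0.924) = 0.388.

0.388


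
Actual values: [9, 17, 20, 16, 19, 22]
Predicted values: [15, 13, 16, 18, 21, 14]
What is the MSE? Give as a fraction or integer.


MSE = (1/6) * ((9-15)^2=36 + (17-13)^2=16 + (20-16)^2=16 + (16-18)^2=4 + (19-21)^2=4 + (22-14)^2=64). Sum = 140. MSE = 70/3.

70/3


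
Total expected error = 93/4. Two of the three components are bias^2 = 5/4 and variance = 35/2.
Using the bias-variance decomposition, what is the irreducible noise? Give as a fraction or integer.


Total error = bias^2 + variance + irreducible noise. So irreducible noise = 93/4 - 5/4 - 35/2 = 9/2.

9/2


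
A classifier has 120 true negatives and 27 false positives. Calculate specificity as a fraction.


Specificity = TN / (TN + FP) = 120 / 147 = 40/49.

40/49


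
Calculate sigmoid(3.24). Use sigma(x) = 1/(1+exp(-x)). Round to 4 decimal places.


sigma(3.24) = 1/(1+e^(-3.24)) = 1/(1+0.039164) = 1/1.039164 = 0.9623.

0.9623


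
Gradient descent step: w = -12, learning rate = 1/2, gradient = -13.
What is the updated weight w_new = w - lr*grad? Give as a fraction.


w_new = -12 - 1/2 * -13 = -12 - -13/2 = -11/2.

-11/2


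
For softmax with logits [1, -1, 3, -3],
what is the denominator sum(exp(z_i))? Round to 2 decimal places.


Denom = e^1=2.7183 + e^-1=0.3679 + e^3=20.0855 + e^-3=0.0498. Sum = 23.2215, which rounds to 23.22.

23.22


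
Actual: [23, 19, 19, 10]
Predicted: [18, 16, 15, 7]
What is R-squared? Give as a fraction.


Mean(y) = 71/4. SS_res = 59. SS_tot = 363/4. R^2 = 1 - 59/(363/4) = 127/363.

127/363


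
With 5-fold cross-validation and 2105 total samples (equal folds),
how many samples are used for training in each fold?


Each validation fold has 2105/5 = 421 samples. Training set = 2105 - 421 = 1684.

1684


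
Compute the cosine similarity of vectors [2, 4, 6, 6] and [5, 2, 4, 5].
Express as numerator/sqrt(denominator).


dot = 72. |a|^2 = 92, |b|^2 = 70. cos = 72/sqrt(6440).

72/sqrt(6440)


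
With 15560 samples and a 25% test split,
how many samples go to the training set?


Test set = 15560 * 25% = 3890. Training set = 15560 - 3890 = 11670.

11670


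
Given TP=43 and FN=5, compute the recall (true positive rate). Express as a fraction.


Recall = TP / (TP + FN) = 43 / 48 = 43/48.

43/48


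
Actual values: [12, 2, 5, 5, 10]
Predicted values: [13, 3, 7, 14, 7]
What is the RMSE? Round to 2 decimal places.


MSE = 19.2000. RMSE = sqrt(19.2000) = 4.38.

4.38


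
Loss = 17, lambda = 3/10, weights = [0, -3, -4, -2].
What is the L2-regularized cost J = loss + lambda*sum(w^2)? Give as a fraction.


L2 sq norm = sum(w^2) = 29. J = 17 + 3/10 * 29 = 257/10.

257/10


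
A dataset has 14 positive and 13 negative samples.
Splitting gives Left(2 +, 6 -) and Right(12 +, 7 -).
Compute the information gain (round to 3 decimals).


H(parent) = 0.9990. H(left) = 0.8113, H(right) = 0.9495. Weighted = (8/27)*0.8113 + (19/27)*0.9495 = 0.9086. IG = 0.9990 - 0.9086 = 0.0904, which rounds to 0.090.

0.090


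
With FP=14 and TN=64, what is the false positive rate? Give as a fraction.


FPR = FP / (FP + TN) = 14 / 78 = 7/39.

7/39


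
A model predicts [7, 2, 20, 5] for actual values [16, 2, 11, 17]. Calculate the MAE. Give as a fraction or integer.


MAE = (1/4) * (|16-7|=9 + |2-2|=0 + |11-20|=9 + |17-5|=12). Sum = 30. MAE = 15/2.

15/2


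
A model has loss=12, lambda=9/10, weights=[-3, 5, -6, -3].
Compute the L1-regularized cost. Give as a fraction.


L1 norm = sum(|w|) = 17. J = 12 + 9/10 * 17 = 273/10.

273/10


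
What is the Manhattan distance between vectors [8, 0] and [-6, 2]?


d = sum of absolute differences: |8--6|=14 + |0-2|=2 = 16.

16


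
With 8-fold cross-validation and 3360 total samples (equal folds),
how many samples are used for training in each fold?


Each validation fold has 3360/8 = 420 samples. Training set = 3360 - 420 = 2940.

2940
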